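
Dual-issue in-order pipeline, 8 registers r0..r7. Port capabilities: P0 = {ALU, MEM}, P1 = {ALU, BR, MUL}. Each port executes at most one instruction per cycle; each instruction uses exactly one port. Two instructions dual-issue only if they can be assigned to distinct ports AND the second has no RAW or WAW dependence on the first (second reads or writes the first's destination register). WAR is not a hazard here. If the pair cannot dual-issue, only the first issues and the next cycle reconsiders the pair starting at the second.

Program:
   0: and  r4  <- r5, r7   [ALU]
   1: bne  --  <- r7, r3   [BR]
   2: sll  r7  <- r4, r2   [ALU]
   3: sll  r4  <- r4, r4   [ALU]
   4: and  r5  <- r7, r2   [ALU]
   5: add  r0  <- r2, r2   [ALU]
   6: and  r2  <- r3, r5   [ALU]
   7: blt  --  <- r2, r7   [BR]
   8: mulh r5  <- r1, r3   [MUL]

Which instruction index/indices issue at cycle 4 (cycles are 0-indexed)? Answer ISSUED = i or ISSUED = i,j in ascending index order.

ISSUED = 7

0. and;bne @i0&i1  | dual
1. sll;sll @i2&i3  | dual
2. and;add @i4&i5  | dual
3. and @i6  | RAW r2
4. blt @i7  | no-port BR/MUL
5. mulh @i8  | tail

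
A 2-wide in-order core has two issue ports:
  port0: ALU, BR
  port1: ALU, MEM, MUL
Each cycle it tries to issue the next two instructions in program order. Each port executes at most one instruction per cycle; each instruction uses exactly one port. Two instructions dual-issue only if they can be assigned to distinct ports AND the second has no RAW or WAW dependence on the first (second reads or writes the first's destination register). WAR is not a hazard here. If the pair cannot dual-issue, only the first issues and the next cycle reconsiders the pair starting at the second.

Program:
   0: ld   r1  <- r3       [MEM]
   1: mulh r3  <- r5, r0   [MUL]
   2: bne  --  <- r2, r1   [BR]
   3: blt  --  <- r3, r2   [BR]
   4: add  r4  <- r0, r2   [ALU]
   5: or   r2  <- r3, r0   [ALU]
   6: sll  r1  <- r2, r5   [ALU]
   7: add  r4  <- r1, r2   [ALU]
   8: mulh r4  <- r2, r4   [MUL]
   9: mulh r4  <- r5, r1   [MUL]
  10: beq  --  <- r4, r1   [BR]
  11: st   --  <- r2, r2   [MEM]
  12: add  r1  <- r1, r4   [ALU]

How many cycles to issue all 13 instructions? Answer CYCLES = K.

CYCLES = 10

  cy0 -> i0 (ld) no-port MEM/MUL
  cy1 -> i1/i2 (mulh;bne) 2-wide
  cy2 -> i3/i4 (blt;add) 2-wide
  cy3 -> i5 (or) RAW r2
  cy4 -> i6 (sll) RAW r1
  cy5 -> i7 (add) RAW+WAW r4
  cy6 -> i8 (mulh) no-port MUL/MUL
  cy7 -> i9 (mulh) RAW r4
  cy8 -> i10/i11 (beq;st) 2-wide
  cy9 -> i12 (add) tail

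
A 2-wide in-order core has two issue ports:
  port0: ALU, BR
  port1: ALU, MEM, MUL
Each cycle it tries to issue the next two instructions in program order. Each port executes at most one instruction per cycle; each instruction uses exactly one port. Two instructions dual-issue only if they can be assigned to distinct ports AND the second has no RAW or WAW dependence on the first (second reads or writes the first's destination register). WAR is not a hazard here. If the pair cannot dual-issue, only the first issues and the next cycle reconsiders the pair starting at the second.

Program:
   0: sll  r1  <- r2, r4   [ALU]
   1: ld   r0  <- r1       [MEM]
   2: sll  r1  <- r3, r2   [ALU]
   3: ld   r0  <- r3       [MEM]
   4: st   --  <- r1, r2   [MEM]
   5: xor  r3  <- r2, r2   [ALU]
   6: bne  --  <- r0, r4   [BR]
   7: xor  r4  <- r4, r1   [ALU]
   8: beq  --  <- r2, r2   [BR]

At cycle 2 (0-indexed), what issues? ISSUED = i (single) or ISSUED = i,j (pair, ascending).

[0] i0  sll  -- RAW r1
[1] i1,i2  ld;sll  -- 2-wide
[2] i3  ld  -- no-port MEM/MEM
[3] i4,i5  st;xor  -- 2-wide
[4] i6,i7  bne;xor  -- 2-wide
[5] i8  beq  -- tail

ISSUED = 3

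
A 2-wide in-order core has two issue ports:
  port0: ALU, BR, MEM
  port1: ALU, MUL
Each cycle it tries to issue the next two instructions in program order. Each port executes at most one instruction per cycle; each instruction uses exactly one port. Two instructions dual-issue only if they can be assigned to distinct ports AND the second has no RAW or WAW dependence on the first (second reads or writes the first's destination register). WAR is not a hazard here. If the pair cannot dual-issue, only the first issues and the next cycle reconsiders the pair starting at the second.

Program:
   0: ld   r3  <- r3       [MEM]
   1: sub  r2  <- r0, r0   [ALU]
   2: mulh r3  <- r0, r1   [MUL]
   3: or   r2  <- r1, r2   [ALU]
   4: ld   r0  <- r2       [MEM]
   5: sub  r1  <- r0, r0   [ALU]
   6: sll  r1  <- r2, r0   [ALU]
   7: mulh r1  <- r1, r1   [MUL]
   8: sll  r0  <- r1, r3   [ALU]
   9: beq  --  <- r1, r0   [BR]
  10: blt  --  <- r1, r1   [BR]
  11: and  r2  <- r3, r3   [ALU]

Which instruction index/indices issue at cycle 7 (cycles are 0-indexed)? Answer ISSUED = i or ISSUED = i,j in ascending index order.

t=0 i0,i1:ld.MEM;sub.ALU ; 2-wide
t=1 i2,i3:mulh.MUL;or.ALU ; 2-wide
t=2 i4:ld.MEM ; RAW r0
t=3 i5:sub.ALU ; WAW r1
t=4 i6:sll.ALU ; RAW+WAW r1
t=5 i7:mulh.MUL ; RAW r1
t=6 i8:sll.ALU ; RAW r0
t=7 i9:beq.BR ; no-port BR/BR
t=8 i10,i11:blt.BR;and.ALU ; 2-wide

ISSUED = 9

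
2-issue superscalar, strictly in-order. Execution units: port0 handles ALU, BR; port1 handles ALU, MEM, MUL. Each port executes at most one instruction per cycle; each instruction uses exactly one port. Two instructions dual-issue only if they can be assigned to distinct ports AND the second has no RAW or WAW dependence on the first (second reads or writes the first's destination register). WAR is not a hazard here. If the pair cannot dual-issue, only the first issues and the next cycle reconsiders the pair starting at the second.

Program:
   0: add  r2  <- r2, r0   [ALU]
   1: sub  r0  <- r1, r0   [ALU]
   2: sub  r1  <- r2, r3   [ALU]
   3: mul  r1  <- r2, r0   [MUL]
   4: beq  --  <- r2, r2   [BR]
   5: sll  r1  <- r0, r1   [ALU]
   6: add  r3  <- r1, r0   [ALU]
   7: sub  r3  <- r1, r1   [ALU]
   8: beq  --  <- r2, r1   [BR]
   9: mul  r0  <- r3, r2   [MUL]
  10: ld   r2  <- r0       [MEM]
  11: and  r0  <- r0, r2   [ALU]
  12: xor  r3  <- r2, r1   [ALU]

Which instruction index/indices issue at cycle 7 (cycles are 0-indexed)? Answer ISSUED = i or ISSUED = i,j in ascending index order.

ISSUED = 10

  cy0 -> i0+i1 (add.ALU;sub.ALU) 2-wide
  cy1 -> i2 (sub.ALU) WAW r1
  cy2 -> i3+i4 (mul.MUL;beq.BR) 2-wide
  cy3 -> i5 (sll.ALU) RAW r1
  cy4 -> i6 (add.ALU) WAW r3
  cy5 -> i7+i8 (sub.ALU;beq.BR) 2-wide
  cy6 -> i9 (mul.MUL) no-port MUL/MEM
  cy7 -> i10 (ld.MEM) RAW r2
  cy8 -> i11+i12 (and.ALU;xor.ALU) 2-wide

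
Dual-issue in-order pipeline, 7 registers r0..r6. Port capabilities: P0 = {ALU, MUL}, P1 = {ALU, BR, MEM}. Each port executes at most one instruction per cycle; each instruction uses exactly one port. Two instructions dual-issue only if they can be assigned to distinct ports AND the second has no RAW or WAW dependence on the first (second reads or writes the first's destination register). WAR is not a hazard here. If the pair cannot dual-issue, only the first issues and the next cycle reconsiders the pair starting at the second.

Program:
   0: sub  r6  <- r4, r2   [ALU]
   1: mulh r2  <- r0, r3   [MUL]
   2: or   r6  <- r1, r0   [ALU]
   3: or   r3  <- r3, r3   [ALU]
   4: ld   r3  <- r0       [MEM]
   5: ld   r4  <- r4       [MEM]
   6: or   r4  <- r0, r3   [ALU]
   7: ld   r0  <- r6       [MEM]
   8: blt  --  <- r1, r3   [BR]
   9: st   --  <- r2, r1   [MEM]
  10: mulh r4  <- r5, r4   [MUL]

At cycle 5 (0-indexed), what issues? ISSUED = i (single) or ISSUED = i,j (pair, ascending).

ISSUED = 8

#0 head=0: sub+mulh i0&i1 pair
#1 head=2: or+or i2&i3 pair
#2 head=4: ld i4 no-port MEM/MEM
#3 head=5: ld i5 WAW r4
#4 head=6: or+ld i6&i7 pair
#5 head=8: blt i8 no-port BR/MEM
#6 head=9: st+mulh i9&i10 pair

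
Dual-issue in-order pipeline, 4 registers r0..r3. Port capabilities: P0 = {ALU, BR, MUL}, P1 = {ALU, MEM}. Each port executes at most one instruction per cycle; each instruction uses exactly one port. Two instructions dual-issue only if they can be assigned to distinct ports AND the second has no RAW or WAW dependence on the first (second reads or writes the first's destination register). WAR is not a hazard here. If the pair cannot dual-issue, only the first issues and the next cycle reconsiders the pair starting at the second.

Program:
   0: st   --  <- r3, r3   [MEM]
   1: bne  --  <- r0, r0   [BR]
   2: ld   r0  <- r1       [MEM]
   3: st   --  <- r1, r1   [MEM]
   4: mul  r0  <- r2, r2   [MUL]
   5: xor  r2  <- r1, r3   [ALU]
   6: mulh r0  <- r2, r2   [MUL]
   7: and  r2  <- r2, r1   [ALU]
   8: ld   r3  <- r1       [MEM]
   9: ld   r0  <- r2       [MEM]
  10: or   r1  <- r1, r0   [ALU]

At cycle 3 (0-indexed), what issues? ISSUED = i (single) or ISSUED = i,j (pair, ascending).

[0] i0,i1  st bne  -- pair
[1] i2  ld  -- no-port MEM/MEM
[2] i3,i4  st mul  -- pair
[3] i5  xor  -- RAW r2
[4] i6,i7  mulh and  -- pair
[5] i8  ld  -- no-port MEM/MEM
[6] i9  ld  -- RAW r0
[7] i10  or  -- tail

ISSUED = 5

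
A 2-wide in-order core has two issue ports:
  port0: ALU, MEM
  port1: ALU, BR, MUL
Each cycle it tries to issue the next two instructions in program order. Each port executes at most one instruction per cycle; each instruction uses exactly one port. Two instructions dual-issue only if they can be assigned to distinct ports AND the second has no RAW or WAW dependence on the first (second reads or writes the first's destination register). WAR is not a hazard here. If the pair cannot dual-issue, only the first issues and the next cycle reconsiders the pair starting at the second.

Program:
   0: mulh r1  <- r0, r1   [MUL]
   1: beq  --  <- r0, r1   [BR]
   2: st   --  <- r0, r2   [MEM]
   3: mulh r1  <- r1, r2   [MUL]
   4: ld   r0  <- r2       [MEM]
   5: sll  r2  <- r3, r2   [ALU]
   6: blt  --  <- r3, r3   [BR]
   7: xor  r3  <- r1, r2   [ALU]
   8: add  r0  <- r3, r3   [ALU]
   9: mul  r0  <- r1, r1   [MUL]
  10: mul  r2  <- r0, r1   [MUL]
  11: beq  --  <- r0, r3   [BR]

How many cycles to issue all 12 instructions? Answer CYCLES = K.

CYCLES = 9

  cy0 -> i0 (mulh) no-port MUL/BR
  cy1 -> i1&i2 (beq/st) pair
  cy2 -> i3&i4 (mulh/ld) pair
  cy3 -> i5&i6 (sll/blt) pair
  cy4 -> i7 (xor) RAW r3
  cy5 -> i8 (add) WAW r0
  cy6 -> i9 (mul) no-port MUL/MUL
  cy7 -> i10 (mul) no-port MUL/BR
  cy8 -> i11 (beq) tail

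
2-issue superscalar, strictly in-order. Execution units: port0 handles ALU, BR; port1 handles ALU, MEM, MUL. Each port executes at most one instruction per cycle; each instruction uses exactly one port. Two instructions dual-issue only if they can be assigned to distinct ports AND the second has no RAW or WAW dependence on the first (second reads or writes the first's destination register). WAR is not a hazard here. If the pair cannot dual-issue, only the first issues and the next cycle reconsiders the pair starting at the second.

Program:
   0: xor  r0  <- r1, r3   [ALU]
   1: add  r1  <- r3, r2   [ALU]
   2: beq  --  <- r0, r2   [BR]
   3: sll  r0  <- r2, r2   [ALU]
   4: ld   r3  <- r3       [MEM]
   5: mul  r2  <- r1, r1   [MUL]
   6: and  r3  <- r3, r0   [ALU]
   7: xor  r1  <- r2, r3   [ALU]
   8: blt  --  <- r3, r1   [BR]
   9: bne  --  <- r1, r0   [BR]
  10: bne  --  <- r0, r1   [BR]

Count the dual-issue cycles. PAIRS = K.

#0 head=0: xor.ALU;add.ALU i0/i1 pair
#1 head=2: beq.BR;sll.ALU i2/i3 pair
#2 head=4: ld.MEM i4 no-port MEM/MUL
#3 head=5: mul.MUL;and.ALU i5/i6 pair
#4 head=7: xor.ALU i7 RAW r1
#5 head=8: blt.BR i8 no-port BR/BR
#6 head=9: bne.BR i9 no-port BR/BR
#7 head=10: bne.BR i10 tail

PAIRS = 3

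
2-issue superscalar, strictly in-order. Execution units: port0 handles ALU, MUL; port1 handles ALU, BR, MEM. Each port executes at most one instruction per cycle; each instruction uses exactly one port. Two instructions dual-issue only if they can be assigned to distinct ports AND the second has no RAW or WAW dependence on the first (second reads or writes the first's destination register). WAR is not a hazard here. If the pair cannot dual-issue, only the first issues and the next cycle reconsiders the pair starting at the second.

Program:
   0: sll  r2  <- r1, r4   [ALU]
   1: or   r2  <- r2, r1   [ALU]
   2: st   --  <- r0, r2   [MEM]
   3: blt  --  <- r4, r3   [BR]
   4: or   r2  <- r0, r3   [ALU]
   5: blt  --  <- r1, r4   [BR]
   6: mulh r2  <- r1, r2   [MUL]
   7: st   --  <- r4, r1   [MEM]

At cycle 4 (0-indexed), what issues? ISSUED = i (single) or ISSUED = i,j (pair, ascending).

0. sll @i0  | RAW+WAW r2
1. or @i1  | RAW r2
2. st @i2  | no-port MEM/BR
3. blt or @i3,i4  | 2-wide
4. blt mulh @i5,i6  | 2-wide
5. st @i7  | tail

ISSUED = 5,6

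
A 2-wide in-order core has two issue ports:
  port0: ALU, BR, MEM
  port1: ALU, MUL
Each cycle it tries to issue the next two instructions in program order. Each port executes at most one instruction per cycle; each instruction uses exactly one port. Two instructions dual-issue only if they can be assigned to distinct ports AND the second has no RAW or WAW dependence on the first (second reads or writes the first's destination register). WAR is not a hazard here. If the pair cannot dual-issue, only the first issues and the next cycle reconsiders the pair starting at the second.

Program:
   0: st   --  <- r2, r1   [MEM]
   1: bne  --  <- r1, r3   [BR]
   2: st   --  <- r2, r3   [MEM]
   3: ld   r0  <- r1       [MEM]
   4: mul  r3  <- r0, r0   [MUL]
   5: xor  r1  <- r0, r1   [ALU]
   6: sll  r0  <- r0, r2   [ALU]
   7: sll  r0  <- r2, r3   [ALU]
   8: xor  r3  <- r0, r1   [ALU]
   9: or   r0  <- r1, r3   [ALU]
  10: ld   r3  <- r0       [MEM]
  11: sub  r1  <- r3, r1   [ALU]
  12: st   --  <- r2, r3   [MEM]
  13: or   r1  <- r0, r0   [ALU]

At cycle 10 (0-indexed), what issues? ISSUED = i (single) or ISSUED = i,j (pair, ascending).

ISSUED = 11,12

[0] i0  st  -- no-port MEM/BR
[1] i1  bne  -- no-port BR/MEM
[2] i2  st  -- no-port MEM/MEM
[3] i3  ld  -- RAW r0
[4] i4,i5  mul;xor  -- 2-wide
[5] i6  sll  -- WAW r0
[6] i7  sll  -- RAW r0
[7] i8  xor  -- RAW r3
[8] i9  or  -- RAW r0
[9] i10  ld  -- RAW r3
[10] i11,i12  sub;st  -- 2-wide
[11] i13  or  -- tail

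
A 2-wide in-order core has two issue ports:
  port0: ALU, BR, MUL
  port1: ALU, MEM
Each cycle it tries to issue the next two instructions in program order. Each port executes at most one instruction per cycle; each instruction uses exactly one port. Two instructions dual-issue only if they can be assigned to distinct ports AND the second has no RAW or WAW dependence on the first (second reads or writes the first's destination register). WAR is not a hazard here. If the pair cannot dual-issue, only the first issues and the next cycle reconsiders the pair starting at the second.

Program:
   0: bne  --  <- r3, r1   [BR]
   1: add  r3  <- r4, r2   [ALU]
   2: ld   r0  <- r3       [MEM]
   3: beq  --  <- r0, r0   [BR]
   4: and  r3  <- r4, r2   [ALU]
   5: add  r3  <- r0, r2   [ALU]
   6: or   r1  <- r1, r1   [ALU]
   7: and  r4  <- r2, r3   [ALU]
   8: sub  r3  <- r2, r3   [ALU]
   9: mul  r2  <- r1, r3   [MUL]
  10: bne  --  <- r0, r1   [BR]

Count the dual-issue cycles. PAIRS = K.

  cy0 -> i0/i1 (bne/add) 2-wide
  cy1 -> i2 (ld) RAW r0
  cy2 -> i3/i4 (beq/and) 2-wide
  cy3 -> i5/i6 (add/or) 2-wide
  cy4 -> i7/i8 (and/sub) 2-wide
  cy5 -> i9 (mul) no-port MUL/BR
  cy6 -> i10 (bne) tail

PAIRS = 4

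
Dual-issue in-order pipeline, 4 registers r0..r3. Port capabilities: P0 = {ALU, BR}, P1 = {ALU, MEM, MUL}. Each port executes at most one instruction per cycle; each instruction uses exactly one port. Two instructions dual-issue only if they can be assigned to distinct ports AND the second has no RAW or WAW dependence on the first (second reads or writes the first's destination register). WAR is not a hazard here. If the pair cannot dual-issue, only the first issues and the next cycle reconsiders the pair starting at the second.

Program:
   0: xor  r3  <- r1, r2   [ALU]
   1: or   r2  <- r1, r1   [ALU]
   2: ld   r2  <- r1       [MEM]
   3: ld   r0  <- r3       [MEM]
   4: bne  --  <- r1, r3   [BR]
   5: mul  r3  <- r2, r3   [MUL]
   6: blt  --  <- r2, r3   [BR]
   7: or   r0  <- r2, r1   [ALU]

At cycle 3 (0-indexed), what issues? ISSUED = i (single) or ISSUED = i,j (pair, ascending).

c0: i0,i1 xor;or  pair
c1: i2 ld  no-port MEM/MEM
c2: i3,i4 ld;bne  pair
c3: i5 mul  RAW r3
c4: i6,i7 blt;or  pair

ISSUED = 5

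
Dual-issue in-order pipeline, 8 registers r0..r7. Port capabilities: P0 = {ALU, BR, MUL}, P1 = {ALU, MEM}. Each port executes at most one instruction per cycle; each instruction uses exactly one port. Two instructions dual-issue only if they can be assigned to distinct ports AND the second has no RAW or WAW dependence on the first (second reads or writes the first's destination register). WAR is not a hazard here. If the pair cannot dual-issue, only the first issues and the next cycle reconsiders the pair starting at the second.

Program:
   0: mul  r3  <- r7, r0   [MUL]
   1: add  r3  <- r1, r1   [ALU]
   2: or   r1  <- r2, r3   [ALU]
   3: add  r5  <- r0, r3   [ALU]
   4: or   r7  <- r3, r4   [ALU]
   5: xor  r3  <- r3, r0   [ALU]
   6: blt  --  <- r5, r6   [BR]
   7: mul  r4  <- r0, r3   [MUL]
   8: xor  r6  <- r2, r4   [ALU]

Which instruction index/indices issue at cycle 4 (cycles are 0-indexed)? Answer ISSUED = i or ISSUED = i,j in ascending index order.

t=0 i0:mul ; WAW r3
t=1 i1:add ; RAW r3
t=2 i2/i3:or add ; dual
t=3 i4/i5:or xor ; dual
t=4 i6:blt ; no-port BR/MUL
t=5 i7:mul ; RAW r4
t=6 i8:xor ; tail

ISSUED = 6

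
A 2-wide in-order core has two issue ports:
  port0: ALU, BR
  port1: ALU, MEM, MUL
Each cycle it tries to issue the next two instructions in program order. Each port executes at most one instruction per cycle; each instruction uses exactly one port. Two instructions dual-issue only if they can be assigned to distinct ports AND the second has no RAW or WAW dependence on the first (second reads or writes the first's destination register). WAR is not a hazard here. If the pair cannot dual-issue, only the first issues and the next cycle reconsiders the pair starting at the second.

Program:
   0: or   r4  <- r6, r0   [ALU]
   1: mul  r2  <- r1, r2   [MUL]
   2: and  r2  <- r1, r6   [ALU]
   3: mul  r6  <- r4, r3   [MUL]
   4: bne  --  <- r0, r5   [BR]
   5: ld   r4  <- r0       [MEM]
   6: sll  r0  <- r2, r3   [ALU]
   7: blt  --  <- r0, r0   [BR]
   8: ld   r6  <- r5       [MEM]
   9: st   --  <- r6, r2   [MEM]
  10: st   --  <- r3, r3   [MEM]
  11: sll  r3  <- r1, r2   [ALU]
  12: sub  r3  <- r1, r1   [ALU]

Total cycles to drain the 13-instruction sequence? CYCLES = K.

#0 head=0: or/mul i0+i1 dual
#1 head=2: and/mul i2+i3 dual
#2 head=4: bne/ld i4+i5 dual
#3 head=6: sll i6 RAW r0
#4 head=7: blt/ld i7+i8 dual
#5 head=9: st i9 no-port MEM/MEM
#6 head=10: st/sll i10+i11 dual
#7 head=12: sub i12 tail

CYCLES = 8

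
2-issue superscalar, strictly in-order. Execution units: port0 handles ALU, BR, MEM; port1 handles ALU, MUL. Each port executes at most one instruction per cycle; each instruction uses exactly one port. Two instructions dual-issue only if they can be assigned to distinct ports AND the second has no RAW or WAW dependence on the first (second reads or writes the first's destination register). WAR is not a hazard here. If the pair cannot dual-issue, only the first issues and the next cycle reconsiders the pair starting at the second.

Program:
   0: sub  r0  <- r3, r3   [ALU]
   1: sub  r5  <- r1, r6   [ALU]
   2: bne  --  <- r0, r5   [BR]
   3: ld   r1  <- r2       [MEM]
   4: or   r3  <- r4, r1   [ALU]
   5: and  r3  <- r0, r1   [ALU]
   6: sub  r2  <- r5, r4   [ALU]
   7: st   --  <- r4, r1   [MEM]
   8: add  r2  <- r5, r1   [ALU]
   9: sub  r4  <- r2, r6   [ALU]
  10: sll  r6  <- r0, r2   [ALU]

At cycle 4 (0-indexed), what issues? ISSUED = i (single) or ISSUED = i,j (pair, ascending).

  cy0 -> i0+i1 (sub;sub) dual
  cy1 -> i2 (bne) no-port BR/MEM
  cy2 -> i3 (ld) RAW r1
  cy3 -> i4 (or) WAW r3
  cy4 -> i5+i6 (and;sub) dual
  cy5 -> i7+i8 (st;add) dual
  cy6 -> i9+i10 (sub;sll) dual

ISSUED = 5,6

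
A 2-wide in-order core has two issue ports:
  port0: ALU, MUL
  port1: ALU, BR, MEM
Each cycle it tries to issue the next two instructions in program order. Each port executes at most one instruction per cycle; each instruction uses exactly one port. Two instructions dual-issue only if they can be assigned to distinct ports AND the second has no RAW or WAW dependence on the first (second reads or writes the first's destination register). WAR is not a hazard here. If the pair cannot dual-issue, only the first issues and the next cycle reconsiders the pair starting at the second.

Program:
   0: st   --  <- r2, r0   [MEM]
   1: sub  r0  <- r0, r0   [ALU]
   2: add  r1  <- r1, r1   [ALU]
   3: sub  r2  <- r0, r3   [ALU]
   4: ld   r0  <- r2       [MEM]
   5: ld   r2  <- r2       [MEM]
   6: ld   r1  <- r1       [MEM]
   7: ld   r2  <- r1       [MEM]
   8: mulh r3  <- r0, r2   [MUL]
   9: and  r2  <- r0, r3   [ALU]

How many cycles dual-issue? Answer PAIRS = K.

[0] i0+i1  st.MEM+sub.ALU  -- dual
[1] i2+i3  add.ALU+sub.ALU  -- dual
[2] i4  ld.MEM  -- no-port MEM/MEM
[3] i5  ld.MEM  -- no-port MEM/MEM
[4] i6  ld.MEM  -- no-port MEM/MEM
[5] i7  ld.MEM  -- RAW r2
[6] i8  mulh.MUL  -- RAW r3
[7] i9  and.ALU  -- tail

PAIRS = 2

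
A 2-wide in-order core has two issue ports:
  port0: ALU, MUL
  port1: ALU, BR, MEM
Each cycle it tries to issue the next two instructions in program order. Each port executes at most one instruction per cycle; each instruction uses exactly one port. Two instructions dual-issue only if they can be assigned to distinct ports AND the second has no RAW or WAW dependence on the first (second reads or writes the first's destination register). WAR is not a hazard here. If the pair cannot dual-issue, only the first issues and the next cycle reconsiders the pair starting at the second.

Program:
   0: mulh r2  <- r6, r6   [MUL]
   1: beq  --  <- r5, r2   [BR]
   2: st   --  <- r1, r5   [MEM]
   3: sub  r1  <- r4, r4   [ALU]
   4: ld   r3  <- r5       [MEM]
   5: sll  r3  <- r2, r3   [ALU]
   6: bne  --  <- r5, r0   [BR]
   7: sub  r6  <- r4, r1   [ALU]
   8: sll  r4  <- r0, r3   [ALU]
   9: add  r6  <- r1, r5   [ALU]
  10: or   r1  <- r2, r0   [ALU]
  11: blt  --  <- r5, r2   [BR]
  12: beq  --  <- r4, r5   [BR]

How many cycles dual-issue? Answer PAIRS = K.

#0 head=0: mulh.MUL i0 RAW r2
#1 head=1: beq.BR i1 no-port BR/MEM
#2 head=2: st.MEM/sub.ALU i2+i3 2-wide
#3 head=4: ld.MEM i4 RAW+WAW r3
#4 head=5: sll.ALU/bne.BR i5+i6 2-wide
#5 head=7: sub.ALU/sll.ALU i7+i8 2-wide
#6 head=9: add.ALU/or.ALU i9+i10 2-wide
#7 head=11: blt.BR i11 no-port BR/BR
#8 head=12: beq.BR i12 tail

PAIRS = 4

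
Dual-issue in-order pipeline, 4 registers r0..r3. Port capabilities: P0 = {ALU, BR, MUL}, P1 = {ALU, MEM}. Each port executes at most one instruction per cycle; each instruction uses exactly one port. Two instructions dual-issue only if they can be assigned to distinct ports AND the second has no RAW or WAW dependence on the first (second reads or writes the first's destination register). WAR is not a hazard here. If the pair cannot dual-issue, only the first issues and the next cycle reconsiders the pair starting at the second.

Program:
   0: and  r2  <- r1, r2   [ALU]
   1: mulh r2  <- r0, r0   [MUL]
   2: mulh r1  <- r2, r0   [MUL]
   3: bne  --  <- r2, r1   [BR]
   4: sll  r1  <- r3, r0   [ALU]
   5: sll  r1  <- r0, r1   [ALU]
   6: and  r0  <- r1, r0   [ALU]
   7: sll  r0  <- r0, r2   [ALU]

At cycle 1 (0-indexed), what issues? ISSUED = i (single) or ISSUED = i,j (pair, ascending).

c0: i0 and  WAW r2
c1: i1 mulh  no-port MUL/MUL
c2: i2 mulh  no-port MUL/BR
c3: i3,i4 bne;sll  dual
c4: i5 sll  RAW r1
c5: i6 and  RAW+WAW r0
c6: i7 sll  tail

ISSUED = 1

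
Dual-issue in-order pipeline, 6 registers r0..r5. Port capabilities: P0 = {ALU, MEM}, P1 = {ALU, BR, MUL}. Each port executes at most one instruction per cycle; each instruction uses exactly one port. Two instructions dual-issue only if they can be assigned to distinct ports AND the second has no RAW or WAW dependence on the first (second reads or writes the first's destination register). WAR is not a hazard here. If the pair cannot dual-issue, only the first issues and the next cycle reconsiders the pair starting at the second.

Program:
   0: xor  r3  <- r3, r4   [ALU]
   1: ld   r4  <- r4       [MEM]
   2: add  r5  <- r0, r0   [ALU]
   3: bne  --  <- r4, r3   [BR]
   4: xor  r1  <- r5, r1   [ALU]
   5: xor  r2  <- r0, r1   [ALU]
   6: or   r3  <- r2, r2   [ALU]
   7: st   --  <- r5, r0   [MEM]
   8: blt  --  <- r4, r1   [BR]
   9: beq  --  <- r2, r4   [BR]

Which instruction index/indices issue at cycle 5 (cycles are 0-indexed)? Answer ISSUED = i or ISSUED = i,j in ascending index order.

ISSUED = 8

c0: i0&i1 xor.ALU;ld.MEM  pair
c1: i2&i3 add.ALU;bne.BR  pair
c2: i4 xor.ALU  RAW r1
c3: i5 xor.ALU  RAW r2
c4: i6&i7 or.ALU;st.MEM  pair
c5: i8 blt.BR  no-port BR/BR
c6: i9 beq.BR  tail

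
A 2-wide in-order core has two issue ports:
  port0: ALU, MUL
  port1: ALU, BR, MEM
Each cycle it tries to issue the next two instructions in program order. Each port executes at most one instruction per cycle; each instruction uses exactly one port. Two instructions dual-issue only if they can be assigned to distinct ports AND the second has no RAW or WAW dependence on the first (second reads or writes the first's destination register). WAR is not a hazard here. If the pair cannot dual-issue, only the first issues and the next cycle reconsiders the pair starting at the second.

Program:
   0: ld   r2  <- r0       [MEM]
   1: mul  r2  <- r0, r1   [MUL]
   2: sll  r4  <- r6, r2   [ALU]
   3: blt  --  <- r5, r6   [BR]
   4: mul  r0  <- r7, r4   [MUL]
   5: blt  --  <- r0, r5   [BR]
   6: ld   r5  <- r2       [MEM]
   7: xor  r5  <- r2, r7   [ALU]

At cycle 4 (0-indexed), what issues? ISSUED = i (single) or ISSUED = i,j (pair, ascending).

ISSUED = 5

[0] i0  ld  -- WAW r2
[1] i1  mul  -- RAW r2
[2] i2&i3  sll/blt  -- 2-wide
[3] i4  mul  -- RAW r0
[4] i5  blt  -- no-port BR/MEM
[5] i6  ld  -- WAW r5
[6] i7  xor  -- tail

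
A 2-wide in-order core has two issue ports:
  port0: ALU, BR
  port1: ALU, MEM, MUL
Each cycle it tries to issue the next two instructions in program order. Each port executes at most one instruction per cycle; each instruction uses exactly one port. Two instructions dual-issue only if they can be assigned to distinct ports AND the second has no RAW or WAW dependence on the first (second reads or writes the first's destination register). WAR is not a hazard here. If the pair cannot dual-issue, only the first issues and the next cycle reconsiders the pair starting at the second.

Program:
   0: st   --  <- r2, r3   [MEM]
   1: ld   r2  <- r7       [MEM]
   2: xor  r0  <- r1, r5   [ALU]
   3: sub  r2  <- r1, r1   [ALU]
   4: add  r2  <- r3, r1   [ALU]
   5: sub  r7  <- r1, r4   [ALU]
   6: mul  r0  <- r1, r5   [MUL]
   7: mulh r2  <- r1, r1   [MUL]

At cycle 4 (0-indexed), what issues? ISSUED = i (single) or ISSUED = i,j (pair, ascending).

c0: i0 st  no-port MEM/MEM
c1: i1,i2 ld/xor  dual
c2: i3 sub  WAW r2
c3: i4,i5 add/sub  dual
c4: i6 mul  no-port MUL/MUL
c5: i7 mulh  tail

ISSUED = 6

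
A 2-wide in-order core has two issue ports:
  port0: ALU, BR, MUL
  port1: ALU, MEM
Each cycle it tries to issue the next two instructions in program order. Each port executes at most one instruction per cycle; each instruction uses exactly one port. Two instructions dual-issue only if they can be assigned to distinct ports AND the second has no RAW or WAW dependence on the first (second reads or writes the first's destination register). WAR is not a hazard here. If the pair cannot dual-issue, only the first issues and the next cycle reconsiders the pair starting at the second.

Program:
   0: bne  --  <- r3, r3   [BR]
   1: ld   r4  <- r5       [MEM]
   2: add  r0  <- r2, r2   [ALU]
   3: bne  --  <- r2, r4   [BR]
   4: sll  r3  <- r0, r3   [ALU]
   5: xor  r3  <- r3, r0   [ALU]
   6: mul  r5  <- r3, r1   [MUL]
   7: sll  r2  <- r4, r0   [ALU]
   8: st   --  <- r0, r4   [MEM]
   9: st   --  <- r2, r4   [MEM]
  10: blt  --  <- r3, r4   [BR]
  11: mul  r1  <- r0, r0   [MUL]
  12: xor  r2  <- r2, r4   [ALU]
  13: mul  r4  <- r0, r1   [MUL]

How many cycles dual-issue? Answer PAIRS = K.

c0: i0,i1 bne ld  2-wide
c1: i2,i3 add bne  2-wide
c2: i4 sll  RAW+WAW r3
c3: i5 xor  RAW r3
c4: i6,i7 mul sll  2-wide
c5: i8 st  no-port MEM/MEM
c6: i9,i10 st blt  2-wide
c7: i11,i12 mul xor  2-wide
c8: i13 mul  tail

PAIRS = 5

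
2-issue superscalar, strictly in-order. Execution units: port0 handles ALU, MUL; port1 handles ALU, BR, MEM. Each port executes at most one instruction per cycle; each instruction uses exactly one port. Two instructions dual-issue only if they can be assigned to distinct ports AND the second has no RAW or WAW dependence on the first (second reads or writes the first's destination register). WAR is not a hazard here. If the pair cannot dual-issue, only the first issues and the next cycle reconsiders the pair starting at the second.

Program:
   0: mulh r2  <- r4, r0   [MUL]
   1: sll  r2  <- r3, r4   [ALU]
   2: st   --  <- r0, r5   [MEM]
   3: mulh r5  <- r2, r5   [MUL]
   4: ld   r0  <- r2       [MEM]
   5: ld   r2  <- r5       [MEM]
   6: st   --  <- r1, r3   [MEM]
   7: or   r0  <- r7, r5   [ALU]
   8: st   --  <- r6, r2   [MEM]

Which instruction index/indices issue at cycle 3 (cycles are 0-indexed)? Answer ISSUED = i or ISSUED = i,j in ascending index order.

ISSUED = 5

0. mulh @i0  | WAW r2
1. sll/st @i1/i2  | pair
2. mulh/ld @i3/i4  | pair
3. ld @i5  | no-port MEM/MEM
4. st/or @i6/i7  | pair
5. st @i8  | tail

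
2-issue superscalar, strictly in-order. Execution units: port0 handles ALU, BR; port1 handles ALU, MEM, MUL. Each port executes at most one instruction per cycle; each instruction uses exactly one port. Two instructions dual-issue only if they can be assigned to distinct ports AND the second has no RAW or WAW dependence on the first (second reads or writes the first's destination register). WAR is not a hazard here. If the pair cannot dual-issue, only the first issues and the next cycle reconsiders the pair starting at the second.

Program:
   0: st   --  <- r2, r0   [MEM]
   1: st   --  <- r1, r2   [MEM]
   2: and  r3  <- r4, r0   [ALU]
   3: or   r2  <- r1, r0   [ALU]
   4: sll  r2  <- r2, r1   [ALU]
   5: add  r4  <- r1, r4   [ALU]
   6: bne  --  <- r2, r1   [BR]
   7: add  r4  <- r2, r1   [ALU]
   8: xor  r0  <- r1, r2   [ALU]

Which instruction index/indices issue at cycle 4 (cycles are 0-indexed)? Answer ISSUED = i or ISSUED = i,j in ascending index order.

0. st @i0  | no-port MEM/MEM
1. st/and @i1&i2  | 2-wide
2. or @i3  | RAW+WAW r2
3. sll/add @i4&i5  | 2-wide
4. bne/add @i6&i7  | 2-wide
5. xor @i8  | tail

ISSUED = 6,7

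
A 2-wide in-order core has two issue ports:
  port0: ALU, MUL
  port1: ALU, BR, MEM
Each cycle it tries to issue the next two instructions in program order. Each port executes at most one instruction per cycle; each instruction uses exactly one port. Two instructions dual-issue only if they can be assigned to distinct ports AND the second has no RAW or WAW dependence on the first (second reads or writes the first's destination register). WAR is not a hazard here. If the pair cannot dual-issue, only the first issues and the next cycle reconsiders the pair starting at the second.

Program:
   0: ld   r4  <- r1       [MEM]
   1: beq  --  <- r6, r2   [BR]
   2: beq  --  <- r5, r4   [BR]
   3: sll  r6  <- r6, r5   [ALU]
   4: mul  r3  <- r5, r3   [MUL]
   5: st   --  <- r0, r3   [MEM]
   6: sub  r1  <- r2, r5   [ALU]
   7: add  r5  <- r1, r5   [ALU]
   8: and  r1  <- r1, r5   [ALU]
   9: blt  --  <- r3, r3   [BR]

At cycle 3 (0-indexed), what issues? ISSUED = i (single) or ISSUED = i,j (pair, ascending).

0. ld @i0  | no-port MEM/BR
1. beq @i1  | no-port BR/BR
2. beq+sll @i2/i3  | pair
3. mul @i4  | RAW r3
4. st+sub @i5/i6  | pair
5. add @i7  | RAW r5
6. and+blt @i8/i9  | pair

ISSUED = 4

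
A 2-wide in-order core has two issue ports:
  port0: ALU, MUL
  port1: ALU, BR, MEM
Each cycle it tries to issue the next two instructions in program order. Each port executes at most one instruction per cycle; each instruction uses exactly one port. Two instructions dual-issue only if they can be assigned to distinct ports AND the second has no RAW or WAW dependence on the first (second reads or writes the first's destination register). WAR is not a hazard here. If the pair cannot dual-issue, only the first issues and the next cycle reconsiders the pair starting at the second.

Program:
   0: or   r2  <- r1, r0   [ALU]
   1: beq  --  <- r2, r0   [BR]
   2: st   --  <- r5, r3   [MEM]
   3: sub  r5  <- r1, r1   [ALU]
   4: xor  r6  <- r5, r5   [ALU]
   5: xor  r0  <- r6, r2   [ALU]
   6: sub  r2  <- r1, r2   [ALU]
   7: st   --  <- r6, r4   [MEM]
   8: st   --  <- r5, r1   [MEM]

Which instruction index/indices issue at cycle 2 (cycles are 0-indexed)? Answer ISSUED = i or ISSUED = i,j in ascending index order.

ISSUED = 2,3

0. or @i0  | RAW r2
1. beq @i1  | no-port BR/MEM
2. st+sub @i2,i3  | 2-wide
3. xor @i4  | RAW r6
4. xor+sub @i5,i6  | 2-wide
5. st @i7  | no-port MEM/MEM
6. st @i8  | tail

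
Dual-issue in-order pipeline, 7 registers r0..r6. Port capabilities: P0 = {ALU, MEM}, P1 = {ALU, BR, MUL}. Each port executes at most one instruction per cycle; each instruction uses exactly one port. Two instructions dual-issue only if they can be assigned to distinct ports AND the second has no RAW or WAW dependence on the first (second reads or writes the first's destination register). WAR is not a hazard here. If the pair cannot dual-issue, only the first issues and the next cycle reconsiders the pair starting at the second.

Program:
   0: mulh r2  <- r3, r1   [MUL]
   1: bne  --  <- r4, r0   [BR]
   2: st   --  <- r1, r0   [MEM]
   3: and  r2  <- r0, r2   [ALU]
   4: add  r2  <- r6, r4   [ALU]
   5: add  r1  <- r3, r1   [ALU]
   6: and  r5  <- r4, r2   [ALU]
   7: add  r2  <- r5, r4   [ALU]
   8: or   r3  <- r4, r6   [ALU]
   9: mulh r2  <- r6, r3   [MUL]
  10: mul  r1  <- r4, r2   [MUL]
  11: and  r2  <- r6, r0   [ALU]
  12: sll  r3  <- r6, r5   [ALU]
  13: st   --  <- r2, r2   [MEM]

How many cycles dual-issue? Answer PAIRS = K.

[0] i0  mulh.MUL  -- no-port MUL/BR
[1] i1/i2  bne.BR st.MEM  -- 2-wide
[2] i3  and.ALU  -- WAW r2
[3] i4/i5  add.ALU add.ALU  -- 2-wide
[4] i6  and.ALU  -- RAW r5
[5] i7/i8  add.ALU or.ALU  -- 2-wide
[6] i9  mulh.MUL  -- no-port MUL/MUL
[7] i10/i11  mul.MUL and.ALU  -- 2-wide
[8] i12/i13  sll.ALU st.MEM  -- 2-wide

PAIRS = 5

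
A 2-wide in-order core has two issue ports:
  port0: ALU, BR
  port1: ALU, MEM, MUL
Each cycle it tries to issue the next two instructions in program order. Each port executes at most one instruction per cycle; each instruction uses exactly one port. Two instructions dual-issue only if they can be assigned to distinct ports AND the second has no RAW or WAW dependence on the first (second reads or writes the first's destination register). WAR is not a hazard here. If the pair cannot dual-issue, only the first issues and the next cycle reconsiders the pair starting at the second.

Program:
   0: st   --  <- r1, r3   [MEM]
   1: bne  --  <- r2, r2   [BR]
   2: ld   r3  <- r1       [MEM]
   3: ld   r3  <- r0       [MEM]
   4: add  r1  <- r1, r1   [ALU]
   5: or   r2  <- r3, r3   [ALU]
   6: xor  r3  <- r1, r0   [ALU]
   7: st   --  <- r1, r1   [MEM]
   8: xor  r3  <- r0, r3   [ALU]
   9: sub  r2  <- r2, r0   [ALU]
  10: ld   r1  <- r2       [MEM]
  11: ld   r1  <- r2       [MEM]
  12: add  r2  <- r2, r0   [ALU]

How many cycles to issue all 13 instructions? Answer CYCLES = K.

c0: i0/i1 st.MEM/bne.BR  pair
c1: i2 ld.MEM  no-port MEM/MEM
c2: i3/i4 ld.MEM/add.ALU  pair
c3: i5/i6 or.ALU/xor.ALU  pair
c4: i7/i8 st.MEM/xor.ALU  pair
c5: i9 sub.ALU  RAW r2
c6: i10 ld.MEM  no-port MEM/MEM
c7: i11/i12 ld.MEM/add.ALU  pair

CYCLES = 8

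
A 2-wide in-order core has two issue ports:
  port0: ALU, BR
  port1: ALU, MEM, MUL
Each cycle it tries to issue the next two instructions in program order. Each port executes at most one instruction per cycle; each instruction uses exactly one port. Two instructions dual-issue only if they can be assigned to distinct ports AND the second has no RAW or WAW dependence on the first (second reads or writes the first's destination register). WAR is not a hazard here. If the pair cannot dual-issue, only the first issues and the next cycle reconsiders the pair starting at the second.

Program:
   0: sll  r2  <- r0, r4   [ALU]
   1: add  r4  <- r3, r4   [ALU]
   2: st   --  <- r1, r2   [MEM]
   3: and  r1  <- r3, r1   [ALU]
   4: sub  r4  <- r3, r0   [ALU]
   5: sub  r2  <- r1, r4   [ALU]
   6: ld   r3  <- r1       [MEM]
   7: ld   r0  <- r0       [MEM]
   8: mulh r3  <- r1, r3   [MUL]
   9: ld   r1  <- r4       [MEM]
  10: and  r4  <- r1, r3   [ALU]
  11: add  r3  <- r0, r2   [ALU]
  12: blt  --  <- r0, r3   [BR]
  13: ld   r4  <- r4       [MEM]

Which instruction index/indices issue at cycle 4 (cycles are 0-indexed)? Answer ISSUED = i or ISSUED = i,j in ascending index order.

c0: i0/i1 sll.ALU;add.ALU  dual
c1: i2/i3 st.MEM;and.ALU  dual
c2: i4 sub.ALU  RAW r4
c3: i5/i6 sub.ALU;ld.MEM  dual
c4: i7 ld.MEM  no-port MEM/MUL
c5: i8 mulh.MUL  no-port MUL/MEM
c6: i9 ld.MEM  RAW r1
c7: i10/i11 and.ALU;add.ALU  dual
c8: i12/i13 blt.BR;ld.MEM  dual

ISSUED = 7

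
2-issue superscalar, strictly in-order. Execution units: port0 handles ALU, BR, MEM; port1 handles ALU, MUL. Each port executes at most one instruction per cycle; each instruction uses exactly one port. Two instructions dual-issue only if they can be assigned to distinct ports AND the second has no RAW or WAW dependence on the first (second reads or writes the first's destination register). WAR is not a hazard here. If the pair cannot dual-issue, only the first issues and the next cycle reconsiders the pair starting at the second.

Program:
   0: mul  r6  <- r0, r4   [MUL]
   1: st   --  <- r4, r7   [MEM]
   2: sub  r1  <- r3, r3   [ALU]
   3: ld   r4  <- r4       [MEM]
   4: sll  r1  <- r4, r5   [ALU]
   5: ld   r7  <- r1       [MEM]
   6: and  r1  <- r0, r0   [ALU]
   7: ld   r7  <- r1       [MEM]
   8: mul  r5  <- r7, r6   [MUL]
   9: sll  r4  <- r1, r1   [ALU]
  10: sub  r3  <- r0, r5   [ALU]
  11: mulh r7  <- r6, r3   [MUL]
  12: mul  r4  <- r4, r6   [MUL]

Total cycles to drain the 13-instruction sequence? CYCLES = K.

CYCLES = 9

t=0 i0,i1:mul.MUL+st.MEM ; dual
t=1 i2,i3:sub.ALU+ld.MEM ; dual
t=2 i4:sll.ALU ; RAW r1
t=3 i5,i6:ld.MEM+and.ALU ; dual
t=4 i7:ld.MEM ; RAW r7
t=5 i8,i9:mul.MUL+sll.ALU ; dual
t=6 i10:sub.ALU ; RAW r3
t=7 i11:mulh.MUL ; no-port MUL/MUL
t=8 i12:mul.MUL ; tail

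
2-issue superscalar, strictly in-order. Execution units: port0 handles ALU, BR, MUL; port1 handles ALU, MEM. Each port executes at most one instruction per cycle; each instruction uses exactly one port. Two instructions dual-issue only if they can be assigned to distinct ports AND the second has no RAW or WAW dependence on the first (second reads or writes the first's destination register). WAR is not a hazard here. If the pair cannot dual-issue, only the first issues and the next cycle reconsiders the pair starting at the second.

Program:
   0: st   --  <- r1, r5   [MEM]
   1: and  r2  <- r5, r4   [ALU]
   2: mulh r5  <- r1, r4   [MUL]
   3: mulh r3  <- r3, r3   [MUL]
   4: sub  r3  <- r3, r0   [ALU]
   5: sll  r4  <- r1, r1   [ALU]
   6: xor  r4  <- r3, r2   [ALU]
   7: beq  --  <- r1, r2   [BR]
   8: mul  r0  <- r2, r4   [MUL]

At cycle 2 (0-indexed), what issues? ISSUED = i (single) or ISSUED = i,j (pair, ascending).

c0: i0&i1 st.MEM+and.ALU  dual
c1: i2 mulh.MUL  no-port MUL/MUL
c2: i3 mulh.MUL  RAW+WAW r3
c3: i4&i5 sub.ALU+sll.ALU  dual
c4: i6&i7 xor.ALU+beq.BR  dual
c5: i8 mul.MUL  tail

ISSUED = 3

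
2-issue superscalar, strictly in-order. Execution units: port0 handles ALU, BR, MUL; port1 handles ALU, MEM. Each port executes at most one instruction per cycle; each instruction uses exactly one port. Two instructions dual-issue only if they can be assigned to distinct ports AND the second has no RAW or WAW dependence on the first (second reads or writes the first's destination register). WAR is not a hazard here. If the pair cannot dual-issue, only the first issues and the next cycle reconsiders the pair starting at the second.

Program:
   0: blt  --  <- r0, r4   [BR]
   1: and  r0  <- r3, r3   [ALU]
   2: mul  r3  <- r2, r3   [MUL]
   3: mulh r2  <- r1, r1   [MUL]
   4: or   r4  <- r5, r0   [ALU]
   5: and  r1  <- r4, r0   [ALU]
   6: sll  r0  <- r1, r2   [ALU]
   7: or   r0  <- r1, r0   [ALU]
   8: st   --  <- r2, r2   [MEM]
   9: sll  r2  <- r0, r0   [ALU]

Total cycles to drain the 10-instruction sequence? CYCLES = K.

CYCLES = 7

[0] i0+i1  blt.BR and.ALU  -- dual
[1] i2  mul.MUL  -- no-port MUL/MUL
[2] i3+i4  mulh.MUL or.ALU  -- dual
[3] i5  and.ALU  -- RAW r1
[4] i6  sll.ALU  -- RAW+WAW r0
[5] i7+i8  or.ALU st.MEM  -- dual
[6] i9  sll.ALU  -- tail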